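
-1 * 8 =-8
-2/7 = -0.29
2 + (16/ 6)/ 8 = 7/ 3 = 2.33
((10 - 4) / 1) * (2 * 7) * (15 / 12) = 105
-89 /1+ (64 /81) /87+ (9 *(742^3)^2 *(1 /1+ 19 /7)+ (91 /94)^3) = 32653450597822775139820219885 /5853125448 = 5578805868406662439.92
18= 18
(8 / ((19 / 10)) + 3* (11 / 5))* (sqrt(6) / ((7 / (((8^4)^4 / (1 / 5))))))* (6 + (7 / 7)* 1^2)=289074801081843712* sqrt(6) / 19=37267671586687564.63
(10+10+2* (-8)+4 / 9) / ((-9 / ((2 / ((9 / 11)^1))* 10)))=-12.07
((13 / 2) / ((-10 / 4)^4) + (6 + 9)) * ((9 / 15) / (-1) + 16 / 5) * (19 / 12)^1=62.44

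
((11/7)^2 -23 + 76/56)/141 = -1879/13818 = -0.14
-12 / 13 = -0.92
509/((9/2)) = 1018/9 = 113.11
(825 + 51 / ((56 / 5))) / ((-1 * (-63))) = 13.17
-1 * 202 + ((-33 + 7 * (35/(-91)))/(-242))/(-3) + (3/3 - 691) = -4209580/4719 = -892.05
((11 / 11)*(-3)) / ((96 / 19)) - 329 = -10547 / 32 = -329.59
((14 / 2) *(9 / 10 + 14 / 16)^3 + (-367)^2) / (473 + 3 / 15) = 663277029 / 2329600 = 284.72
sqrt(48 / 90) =2 * sqrt(30) / 15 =0.73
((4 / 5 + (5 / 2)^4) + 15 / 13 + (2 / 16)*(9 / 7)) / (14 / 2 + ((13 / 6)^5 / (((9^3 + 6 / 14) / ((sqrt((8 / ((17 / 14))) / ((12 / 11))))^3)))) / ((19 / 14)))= 5524826271565501114971219 / 929384756826691372198355 - 56615282537554704249*sqrt(3927) / 5836011031878752729660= 5.34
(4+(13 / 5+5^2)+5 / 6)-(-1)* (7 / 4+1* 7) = 2471 / 60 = 41.18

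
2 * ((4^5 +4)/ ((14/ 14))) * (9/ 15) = 6168/ 5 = 1233.60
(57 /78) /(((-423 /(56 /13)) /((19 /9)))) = -10108 /643383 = -0.02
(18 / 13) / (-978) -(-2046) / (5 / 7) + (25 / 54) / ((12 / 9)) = 2185342691 / 762840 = 2864.75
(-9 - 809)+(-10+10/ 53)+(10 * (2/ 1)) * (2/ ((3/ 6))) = -39634/ 53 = -747.81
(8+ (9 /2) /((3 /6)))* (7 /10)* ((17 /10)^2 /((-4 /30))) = -103173 /400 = -257.93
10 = 10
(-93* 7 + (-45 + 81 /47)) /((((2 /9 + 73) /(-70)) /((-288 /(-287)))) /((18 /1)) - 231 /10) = 3044863872 /101562817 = 29.98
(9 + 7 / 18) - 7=43 / 18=2.39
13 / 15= 0.87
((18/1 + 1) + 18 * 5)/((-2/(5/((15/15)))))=-545/2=-272.50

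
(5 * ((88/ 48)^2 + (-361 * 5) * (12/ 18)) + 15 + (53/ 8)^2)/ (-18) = 3421999/ 10368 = 330.05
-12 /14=-6 /7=-0.86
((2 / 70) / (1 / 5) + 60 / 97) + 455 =455.76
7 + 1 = 8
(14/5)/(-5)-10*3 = -764/25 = -30.56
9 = 9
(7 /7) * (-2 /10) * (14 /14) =-1 /5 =-0.20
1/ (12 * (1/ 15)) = 5/ 4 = 1.25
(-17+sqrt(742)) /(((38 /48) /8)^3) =-120324096 /6859+7077888* sqrt(742) /6859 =10566.45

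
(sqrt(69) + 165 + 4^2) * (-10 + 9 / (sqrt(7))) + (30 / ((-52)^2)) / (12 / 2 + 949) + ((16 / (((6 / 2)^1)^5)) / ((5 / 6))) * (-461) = -(70- 9 * sqrt(7)) * (sqrt(69) + 181) / 7- 3809437249 / 104583960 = -1285.53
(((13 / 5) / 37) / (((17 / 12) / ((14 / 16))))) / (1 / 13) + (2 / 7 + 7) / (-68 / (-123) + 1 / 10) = 414520629 / 35356090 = 11.72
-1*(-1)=1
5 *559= 2795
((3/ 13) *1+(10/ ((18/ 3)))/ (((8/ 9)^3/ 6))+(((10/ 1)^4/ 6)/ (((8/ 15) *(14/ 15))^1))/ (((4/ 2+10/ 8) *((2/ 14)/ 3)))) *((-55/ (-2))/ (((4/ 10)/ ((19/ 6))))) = 125483866475/ 26624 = 4713186.09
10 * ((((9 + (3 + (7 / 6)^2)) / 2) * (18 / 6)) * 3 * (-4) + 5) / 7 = -2355 / 7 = -336.43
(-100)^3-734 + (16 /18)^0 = -1000733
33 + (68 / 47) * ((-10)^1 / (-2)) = 1891 / 47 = 40.23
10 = 10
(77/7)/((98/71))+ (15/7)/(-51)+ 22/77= 13683/1666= 8.21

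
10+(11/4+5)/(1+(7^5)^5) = 53642744786558596032351/5364274478655859603232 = 10.00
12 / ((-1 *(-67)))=12 / 67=0.18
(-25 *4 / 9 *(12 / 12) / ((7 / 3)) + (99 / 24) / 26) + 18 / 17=-3.54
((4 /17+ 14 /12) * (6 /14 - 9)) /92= -715 /5474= -0.13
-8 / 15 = -0.53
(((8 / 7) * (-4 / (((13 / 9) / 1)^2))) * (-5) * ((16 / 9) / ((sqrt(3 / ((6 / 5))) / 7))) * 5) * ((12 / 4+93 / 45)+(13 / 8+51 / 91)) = 15205056 * sqrt(10) / 15379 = 3126.51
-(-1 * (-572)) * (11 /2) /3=-3146 /3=-1048.67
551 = 551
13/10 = 1.30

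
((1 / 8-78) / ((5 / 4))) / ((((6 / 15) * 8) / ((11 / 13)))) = -6853 / 416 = -16.47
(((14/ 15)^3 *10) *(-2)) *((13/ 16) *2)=-17836/ 675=-26.42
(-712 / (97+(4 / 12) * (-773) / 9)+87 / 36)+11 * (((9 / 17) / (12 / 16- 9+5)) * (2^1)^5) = -12302353 / 188292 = -65.34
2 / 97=0.02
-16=-16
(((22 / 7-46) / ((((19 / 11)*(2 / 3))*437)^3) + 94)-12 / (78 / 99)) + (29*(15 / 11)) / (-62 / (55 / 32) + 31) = 687631662283709371 / 9688564844833602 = 70.97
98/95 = 1.03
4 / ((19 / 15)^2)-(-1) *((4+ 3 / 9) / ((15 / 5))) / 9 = 77593 / 29241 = 2.65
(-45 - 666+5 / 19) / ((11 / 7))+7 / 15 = -1416457 / 3135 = -451.82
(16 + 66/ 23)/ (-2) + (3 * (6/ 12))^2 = -7.18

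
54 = 54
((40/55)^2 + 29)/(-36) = -397/484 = -0.82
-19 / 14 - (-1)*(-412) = -5787 / 14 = -413.36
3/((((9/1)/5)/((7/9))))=35/27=1.30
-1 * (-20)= 20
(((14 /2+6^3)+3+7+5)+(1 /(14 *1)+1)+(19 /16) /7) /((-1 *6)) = -26795 /672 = -39.87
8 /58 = 4 /29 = 0.14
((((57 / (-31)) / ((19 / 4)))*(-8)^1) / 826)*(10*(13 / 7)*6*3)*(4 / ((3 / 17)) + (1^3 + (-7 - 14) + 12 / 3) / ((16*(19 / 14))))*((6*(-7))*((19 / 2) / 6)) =-23400000 / 12803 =-1827.70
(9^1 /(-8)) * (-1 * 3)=27 /8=3.38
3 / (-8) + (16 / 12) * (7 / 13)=107 / 312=0.34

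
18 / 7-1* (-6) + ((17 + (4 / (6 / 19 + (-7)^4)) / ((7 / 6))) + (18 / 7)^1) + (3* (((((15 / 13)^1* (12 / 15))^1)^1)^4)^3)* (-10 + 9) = 28696283789475729923 / 1062975133713195625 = 27.00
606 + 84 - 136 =554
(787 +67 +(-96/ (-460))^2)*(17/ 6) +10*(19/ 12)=64422239/ 26450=2435.62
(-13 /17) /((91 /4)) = -4 /119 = -0.03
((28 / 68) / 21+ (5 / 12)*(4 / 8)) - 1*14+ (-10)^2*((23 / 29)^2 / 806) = -631205579 / 46093528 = -13.69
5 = 5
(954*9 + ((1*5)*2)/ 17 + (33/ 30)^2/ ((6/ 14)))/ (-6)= -43805999/ 30600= -1431.57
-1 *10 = -10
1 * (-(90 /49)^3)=-729000 /117649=-6.20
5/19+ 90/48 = 325/152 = 2.14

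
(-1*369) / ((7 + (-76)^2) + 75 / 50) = -0.06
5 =5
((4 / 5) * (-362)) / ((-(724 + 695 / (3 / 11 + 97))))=309872 / 782325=0.40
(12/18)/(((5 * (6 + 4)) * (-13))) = -1/975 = -0.00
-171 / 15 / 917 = -57 / 4585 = -0.01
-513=-513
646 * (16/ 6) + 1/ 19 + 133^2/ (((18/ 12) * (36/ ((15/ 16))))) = 11107175/ 5472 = 2029.82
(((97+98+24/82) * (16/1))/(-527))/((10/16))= -60288/6355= -9.49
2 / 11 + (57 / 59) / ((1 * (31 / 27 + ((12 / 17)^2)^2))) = 1785511723 / 2043715927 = 0.87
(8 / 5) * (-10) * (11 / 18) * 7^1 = -616 / 9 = -68.44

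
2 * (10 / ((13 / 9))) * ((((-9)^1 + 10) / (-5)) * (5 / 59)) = -180 / 767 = -0.23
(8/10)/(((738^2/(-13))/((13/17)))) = -169/11573685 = -0.00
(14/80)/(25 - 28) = -7/120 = -0.06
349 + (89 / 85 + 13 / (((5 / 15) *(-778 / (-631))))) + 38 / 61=1542175937 / 4033930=382.30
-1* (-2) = 2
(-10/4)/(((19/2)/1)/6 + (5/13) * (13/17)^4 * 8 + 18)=-501126/4136399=-0.12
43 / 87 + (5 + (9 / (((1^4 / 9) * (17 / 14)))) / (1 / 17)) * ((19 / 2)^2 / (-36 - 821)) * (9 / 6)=-107022911 / 596472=-179.43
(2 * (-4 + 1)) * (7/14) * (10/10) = -3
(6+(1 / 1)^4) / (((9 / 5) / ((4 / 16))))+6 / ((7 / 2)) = 677 / 252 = 2.69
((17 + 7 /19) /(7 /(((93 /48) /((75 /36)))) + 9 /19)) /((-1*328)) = -15345 /2318468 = -0.01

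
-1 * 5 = -5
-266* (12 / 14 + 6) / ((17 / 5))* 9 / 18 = -268.24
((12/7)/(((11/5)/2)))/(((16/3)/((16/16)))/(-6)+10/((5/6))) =54/385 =0.14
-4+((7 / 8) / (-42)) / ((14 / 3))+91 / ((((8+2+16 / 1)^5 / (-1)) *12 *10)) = -3074306089 / 767719680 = -4.00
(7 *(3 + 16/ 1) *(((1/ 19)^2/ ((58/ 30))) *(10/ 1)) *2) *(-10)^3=-2100000/ 551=-3811.25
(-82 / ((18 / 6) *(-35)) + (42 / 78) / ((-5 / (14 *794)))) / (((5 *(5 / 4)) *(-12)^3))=816493 / 7371000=0.11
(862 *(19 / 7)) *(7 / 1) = 16378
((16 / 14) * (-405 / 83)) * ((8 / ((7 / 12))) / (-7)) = 311040 / 28469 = 10.93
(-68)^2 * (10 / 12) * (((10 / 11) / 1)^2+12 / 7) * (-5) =-124385600 / 2541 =-48951.44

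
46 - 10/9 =404/9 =44.89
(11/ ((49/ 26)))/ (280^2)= 143/ 1920800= 0.00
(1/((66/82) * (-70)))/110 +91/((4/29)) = 83821217/127050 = 659.75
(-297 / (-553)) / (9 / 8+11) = 2376 / 53641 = 0.04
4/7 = 0.57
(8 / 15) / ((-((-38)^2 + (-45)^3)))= 8 / 1345215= 0.00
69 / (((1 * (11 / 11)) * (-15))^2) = 23 / 75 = 0.31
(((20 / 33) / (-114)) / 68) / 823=-5 / 52634142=-0.00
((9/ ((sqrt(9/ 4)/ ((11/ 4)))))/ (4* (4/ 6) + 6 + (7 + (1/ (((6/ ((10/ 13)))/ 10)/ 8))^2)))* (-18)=-451737/ 183829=-2.46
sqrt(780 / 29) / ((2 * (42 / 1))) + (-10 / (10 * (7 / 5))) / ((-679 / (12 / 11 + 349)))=sqrt(5655) / 1218 + 19255 / 52283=0.43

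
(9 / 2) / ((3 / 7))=10.50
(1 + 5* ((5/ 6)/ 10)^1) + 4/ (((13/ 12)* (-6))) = 125/ 156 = 0.80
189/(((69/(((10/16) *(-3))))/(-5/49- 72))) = 476955/1288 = 370.31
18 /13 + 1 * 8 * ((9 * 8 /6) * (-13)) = -16206 /13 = -1246.62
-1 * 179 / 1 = -179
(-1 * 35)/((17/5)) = -175/17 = -10.29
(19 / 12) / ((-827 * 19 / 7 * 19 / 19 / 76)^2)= 3724 / 2051787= 0.00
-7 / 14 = -0.50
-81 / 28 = -2.89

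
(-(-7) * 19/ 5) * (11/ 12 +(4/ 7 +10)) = 3667/ 12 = 305.58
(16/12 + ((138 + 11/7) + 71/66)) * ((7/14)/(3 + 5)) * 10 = 109325/1232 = 88.74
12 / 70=6 / 35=0.17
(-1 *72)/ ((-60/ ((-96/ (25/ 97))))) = -55872/ 125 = -446.98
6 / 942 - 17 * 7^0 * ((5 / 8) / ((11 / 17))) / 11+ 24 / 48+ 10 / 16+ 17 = 16.64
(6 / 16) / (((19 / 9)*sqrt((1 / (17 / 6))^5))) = 289*sqrt(102) / 1216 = 2.40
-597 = -597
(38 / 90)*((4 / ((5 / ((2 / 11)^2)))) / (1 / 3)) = 304 / 9075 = 0.03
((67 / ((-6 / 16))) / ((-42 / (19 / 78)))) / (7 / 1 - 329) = -1273 / 395577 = -0.00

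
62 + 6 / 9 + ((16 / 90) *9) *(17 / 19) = 18268 / 285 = 64.10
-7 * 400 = -2800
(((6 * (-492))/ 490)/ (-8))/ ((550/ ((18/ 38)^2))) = 29889/ 97289500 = 0.00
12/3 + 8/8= 5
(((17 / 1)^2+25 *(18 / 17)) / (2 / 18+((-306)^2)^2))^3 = 112447788650163 / 2413967452698958933624980367954342625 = 0.00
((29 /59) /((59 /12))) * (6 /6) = 348 /3481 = 0.10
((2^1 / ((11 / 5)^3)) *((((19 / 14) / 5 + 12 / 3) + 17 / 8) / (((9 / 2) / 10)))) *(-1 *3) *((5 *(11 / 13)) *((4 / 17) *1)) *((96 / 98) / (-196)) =17910000 / 449435987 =0.04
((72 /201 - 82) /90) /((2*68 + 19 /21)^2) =-26803 /553796875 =-0.00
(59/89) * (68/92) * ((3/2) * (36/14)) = 27081/14329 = 1.89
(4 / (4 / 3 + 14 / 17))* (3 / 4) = 153 / 110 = 1.39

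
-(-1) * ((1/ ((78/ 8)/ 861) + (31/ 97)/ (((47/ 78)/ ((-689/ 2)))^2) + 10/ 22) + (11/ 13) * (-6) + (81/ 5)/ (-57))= 304323568863627/ 2910898705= 104546.26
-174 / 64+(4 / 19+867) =525611 / 608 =864.49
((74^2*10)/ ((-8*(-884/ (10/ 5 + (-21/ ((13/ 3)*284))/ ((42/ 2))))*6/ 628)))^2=2625222.92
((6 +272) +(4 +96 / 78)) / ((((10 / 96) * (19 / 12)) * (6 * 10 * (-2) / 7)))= -618576 / 6175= -100.17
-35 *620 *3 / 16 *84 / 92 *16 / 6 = -227850 / 23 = -9906.52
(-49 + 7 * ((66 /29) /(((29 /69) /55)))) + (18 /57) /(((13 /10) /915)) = 469054907 /207727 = 2258.04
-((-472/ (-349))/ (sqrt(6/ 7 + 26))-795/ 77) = 795/ 77-236 * sqrt(329)/ 16403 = 10.06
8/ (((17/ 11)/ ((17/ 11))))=8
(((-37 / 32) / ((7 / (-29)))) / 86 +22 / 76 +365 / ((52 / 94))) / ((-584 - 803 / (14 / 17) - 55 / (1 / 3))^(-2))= 1830014440014551543 / 932608768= 1962253093.48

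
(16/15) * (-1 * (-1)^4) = -16/15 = -1.07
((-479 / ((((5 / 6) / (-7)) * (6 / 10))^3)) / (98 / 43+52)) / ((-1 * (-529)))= 28259084 / 617343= 45.78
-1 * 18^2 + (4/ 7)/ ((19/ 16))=-43028/ 133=-323.52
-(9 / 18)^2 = -1 / 4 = -0.25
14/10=7/5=1.40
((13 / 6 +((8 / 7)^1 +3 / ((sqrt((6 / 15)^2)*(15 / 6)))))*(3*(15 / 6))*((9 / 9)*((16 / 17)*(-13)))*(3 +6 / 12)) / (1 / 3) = -103350 / 17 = -6079.41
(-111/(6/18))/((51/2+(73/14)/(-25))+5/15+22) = -174825/25003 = -6.99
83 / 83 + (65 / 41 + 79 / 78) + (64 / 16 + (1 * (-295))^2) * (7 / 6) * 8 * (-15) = -38964612373 / 3198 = -12184056.40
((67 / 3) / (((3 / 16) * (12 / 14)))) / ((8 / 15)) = 2345 / 9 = 260.56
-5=-5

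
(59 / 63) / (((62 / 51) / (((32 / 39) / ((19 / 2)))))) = 0.07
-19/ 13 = -1.46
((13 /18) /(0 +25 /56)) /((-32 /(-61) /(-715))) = -793793 /360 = -2204.98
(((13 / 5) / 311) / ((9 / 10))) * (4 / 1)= 104 / 2799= 0.04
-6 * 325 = -1950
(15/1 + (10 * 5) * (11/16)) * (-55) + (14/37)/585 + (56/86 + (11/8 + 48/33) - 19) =-2731.14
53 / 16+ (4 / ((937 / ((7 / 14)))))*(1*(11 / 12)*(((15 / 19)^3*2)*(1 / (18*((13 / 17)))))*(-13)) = 340437799 / 102830128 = 3.31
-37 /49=-0.76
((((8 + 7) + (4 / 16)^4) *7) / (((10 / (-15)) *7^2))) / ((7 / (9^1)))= -103707 / 25088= -4.13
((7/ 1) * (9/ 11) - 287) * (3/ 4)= -4641/ 22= -210.95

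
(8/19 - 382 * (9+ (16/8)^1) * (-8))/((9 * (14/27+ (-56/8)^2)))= 1916136/25403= 75.43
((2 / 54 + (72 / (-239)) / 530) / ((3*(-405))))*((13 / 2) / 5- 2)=436541 / 20777046750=0.00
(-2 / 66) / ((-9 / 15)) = 5 / 99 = 0.05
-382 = -382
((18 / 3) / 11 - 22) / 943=-236 / 10373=-0.02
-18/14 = -9/7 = -1.29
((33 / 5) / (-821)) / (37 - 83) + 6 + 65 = 13406963 / 188830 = 71.00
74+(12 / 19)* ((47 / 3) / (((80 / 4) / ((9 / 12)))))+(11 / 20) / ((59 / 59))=2847 / 38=74.92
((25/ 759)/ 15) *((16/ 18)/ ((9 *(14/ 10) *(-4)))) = -50/ 1291059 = -0.00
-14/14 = -1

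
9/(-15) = -3/5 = -0.60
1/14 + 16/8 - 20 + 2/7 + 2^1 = -219/14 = -15.64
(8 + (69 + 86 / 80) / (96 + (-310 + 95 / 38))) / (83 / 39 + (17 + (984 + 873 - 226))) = 843401 / 181481100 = 0.00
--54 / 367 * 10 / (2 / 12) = 3240 / 367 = 8.83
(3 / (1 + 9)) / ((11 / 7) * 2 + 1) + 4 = 4.07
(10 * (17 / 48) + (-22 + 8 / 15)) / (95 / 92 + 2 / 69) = -49473 / 2930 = -16.88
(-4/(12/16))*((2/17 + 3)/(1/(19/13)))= -16112/663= -24.30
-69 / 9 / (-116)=23 / 348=0.07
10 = 10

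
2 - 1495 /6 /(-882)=12079 /5292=2.28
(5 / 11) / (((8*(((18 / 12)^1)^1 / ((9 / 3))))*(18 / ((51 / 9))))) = 85 / 2376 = 0.04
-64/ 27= -2.37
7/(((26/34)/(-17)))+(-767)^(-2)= -91546818/588289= -155.62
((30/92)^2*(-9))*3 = -6075/2116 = -2.87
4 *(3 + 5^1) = 32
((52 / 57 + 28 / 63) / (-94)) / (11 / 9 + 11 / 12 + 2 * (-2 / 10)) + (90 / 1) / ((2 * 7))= 12561665 / 1956563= 6.42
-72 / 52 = -18 / 13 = -1.38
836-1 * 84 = 752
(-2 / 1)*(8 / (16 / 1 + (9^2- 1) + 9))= -0.15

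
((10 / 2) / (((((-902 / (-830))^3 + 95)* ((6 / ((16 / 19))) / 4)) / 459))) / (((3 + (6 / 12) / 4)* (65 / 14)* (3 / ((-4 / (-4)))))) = 43547297920 / 141648417131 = 0.31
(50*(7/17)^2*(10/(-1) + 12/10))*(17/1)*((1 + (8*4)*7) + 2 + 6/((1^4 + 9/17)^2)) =-836452540/2873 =-291142.55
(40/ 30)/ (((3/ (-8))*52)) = -8/ 117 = -0.07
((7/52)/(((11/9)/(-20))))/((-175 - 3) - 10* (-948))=-315/1330186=-0.00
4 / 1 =4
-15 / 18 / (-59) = 5 / 354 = 0.01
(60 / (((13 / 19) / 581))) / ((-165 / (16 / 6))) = -353248 / 429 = -823.42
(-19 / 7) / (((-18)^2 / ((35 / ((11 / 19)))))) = -1805 / 3564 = -0.51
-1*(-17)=17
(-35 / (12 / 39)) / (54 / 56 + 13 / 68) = -10829 / 110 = -98.45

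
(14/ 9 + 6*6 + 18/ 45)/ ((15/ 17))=29036/ 675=43.02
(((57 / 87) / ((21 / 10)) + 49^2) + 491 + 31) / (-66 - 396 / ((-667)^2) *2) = -27311536277 / 616632786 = -44.29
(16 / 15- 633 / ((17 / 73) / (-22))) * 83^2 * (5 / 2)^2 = 262630070345 / 102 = 2574804611.23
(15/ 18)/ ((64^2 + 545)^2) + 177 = 22874291627/ 129233286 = 177.00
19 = 19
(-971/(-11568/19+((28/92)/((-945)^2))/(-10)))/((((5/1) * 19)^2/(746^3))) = 473139402043598640/6449191812361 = 73364.14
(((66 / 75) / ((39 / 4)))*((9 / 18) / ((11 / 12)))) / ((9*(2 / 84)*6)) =112 / 2925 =0.04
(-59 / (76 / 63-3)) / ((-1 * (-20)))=3717 / 2260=1.64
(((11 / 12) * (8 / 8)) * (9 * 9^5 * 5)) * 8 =19486170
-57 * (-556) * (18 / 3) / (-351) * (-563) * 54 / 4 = 53527788 / 13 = 4117522.15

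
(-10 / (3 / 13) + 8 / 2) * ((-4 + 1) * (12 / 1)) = 1416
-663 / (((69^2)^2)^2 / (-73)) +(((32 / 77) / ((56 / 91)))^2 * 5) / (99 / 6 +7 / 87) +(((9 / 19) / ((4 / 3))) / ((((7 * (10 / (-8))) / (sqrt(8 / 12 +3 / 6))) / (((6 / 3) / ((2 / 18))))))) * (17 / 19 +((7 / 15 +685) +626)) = 80580026713584150701 / 585907064755579002051 - 10098621 * sqrt(42) / 63175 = -1035.82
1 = 1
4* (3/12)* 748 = 748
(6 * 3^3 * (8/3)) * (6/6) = 432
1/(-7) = -1/7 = -0.14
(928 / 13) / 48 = 58 / 39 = 1.49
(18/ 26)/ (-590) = -9/ 7670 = -0.00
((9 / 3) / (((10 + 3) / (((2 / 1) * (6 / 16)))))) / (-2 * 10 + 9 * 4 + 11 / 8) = 18 / 1807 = 0.01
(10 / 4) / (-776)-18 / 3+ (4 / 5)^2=-208093 / 38800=-5.36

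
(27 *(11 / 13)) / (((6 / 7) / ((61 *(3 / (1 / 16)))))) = 1014552 / 13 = 78042.46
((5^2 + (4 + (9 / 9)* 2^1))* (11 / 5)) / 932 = 341 / 4660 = 0.07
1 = 1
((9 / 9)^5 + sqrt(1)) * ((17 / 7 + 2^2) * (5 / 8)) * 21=675 / 4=168.75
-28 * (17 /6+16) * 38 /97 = -206.58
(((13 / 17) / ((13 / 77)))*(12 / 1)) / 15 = 308 / 85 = 3.62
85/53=1.60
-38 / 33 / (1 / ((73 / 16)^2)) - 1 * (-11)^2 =-144.97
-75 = -75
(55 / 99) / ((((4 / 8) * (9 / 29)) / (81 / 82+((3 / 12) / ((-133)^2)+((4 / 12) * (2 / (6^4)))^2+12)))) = 5161594689659585 / 111002991496992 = 46.50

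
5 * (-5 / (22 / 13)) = -325 / 22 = -14.77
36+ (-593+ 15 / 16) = -8897 / 16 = -556.06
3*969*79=229653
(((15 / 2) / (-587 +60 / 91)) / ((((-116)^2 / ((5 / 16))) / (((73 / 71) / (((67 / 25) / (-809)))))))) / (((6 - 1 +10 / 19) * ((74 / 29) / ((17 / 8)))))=30997542875 / 2231075259817984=0.00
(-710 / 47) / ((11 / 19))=-13490 / 517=-26.09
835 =835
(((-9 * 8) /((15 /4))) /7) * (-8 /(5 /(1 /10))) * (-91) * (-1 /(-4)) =-1248 /125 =-9.98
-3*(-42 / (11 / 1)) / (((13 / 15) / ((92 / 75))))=11592 / 715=16.21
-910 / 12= -75.83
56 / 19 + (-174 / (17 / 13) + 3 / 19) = -41975 / 323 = -129.95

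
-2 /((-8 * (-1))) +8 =7.75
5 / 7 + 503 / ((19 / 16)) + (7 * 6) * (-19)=-49703 / 133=-373.71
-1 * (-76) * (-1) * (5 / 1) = -380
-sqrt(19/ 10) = -sqrt(190)/ 10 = -1.38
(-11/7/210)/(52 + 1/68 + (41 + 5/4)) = -187/2355675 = -0.00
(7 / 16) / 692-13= -143929 / 11072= -13.00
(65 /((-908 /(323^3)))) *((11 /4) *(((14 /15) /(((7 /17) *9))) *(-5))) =409602435385 /49032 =8353777.85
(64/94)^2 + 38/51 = 136166/112659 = 1.21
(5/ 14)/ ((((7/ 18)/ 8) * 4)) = 90/ 49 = 1.84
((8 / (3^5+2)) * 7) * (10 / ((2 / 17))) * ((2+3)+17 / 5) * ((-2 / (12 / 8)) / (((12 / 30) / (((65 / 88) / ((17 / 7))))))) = -1820 / 11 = -165.45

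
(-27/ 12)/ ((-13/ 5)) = 45/ 52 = 0.87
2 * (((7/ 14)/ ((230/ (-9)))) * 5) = -9/ 46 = -0.20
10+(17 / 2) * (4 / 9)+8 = 196 / 9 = 21.78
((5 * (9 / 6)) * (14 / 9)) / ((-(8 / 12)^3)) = -315 / 8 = -39.38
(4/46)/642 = 1/7383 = 0.00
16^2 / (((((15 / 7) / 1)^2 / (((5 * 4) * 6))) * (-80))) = -6272 / 75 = -83.63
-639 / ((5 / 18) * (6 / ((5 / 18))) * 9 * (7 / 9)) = -213 / 14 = -15.21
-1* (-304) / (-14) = -21.71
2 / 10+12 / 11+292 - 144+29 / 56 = 461411 / 3080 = 149.81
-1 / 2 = -0.50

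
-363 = -363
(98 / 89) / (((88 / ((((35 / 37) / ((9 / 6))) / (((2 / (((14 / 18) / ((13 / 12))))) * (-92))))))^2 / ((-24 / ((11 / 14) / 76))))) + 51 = 19964011443744817 / 391451220119817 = 51.00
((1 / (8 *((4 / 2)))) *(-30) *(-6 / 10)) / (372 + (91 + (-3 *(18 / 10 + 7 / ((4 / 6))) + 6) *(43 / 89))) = 4005 / 1595132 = 0.00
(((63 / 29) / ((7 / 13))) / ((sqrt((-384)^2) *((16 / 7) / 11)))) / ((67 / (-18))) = -27027 / 1989632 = -0.01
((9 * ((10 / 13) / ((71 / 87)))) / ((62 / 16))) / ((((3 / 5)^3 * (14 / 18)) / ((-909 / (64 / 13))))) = -148280625 / 61628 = -2406.06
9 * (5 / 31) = 45 / 31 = 1.45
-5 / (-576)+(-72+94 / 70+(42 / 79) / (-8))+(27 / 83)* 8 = -68.11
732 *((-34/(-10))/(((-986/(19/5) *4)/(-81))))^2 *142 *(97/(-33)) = -995032251747/46255000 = -21511.89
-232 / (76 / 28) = -1624 / 19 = -85.47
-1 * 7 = -7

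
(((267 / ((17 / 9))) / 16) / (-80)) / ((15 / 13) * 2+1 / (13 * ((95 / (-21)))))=-197847 / 4103936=-0.05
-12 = -12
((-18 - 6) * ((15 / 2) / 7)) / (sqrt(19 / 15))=-180 * sqrt(285) / 133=-22.85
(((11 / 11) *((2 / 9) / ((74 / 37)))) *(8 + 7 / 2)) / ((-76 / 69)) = -529 / 456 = -1.16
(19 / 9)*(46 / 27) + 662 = 161740 / 243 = 665.60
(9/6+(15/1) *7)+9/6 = 108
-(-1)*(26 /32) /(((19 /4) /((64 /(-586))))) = -0.02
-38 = -38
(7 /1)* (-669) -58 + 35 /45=-42662 /9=-4740.22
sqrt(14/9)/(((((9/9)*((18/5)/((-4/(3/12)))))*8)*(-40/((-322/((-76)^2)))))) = -161*sqrt(14)/623808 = -0.00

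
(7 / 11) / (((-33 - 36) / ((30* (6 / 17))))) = -420 / 4301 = -0.10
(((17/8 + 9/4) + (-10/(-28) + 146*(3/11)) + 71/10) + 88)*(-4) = -430123/770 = -558.60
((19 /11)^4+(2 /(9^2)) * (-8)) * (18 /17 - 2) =-165147920 /20160657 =-8.19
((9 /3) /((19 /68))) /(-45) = -68 /285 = -0.24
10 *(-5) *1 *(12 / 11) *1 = -600 / 11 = -54.55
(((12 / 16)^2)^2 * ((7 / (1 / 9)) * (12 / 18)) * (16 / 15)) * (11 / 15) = 10.40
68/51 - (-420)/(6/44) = 9244/3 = 3081.33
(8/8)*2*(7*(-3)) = -42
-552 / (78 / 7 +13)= -3864 / 169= -22.86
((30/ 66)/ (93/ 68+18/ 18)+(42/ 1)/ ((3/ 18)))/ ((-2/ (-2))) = 446632/ 1771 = 252.19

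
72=72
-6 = -6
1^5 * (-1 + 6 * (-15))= -91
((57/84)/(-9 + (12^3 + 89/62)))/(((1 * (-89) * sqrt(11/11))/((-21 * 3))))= 5301/18986726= 0.00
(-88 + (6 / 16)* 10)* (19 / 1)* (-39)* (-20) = -1248585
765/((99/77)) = 595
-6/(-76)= 3/38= 0.08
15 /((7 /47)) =705 /7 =100.71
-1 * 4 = -4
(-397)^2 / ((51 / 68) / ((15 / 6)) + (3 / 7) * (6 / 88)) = 242717860 / 507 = 478733.45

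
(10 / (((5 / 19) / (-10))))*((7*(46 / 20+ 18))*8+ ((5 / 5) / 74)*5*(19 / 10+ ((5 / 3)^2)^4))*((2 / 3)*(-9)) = 210500152486 / 80919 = 2601368.68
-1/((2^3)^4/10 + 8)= -5/2088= -0.00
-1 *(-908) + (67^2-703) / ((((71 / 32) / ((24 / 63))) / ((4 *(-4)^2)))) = 21127884 / 497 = 42510.83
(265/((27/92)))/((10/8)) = 19504/27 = 722.37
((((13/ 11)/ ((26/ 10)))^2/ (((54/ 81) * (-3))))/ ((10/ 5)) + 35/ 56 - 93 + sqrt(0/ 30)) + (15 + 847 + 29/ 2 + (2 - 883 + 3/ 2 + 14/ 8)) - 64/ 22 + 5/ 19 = -1771565/ 18392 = -96.32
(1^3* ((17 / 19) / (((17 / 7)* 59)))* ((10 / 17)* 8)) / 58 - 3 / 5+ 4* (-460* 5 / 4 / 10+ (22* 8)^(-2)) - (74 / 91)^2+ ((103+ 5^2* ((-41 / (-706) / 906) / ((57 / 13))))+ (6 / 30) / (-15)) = -54522044322547297901213 / 425044921576044369600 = -128.27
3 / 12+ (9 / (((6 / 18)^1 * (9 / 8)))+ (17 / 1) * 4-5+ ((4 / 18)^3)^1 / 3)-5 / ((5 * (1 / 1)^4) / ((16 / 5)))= 3676507 / 43740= 84.05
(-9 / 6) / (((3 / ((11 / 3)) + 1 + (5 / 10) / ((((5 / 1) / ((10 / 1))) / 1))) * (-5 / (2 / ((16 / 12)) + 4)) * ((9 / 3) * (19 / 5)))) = 121 / 2356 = 0.05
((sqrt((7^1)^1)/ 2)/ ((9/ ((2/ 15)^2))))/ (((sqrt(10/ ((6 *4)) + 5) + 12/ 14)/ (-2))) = -0.00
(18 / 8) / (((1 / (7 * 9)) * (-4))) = -567 / 16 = -35.44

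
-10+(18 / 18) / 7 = -9.86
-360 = -360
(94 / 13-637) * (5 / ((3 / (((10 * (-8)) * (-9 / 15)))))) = -654960 / 13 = -50381.54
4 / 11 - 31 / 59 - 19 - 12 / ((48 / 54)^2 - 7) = -5624480 / 326447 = -17.23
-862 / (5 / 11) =-9482 / 5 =-1896.40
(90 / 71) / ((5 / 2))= 36 / 71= 0.51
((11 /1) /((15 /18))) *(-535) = -7062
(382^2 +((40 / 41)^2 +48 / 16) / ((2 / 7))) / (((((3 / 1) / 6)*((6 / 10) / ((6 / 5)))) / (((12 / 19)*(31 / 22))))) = 182519191908 / 351329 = 519510.75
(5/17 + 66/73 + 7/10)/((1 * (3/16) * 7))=188456/130305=1.45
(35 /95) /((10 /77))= 539 /190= 2.84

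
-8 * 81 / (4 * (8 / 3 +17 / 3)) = -486 / 25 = -19.44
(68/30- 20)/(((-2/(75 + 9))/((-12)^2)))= 536256/5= 107251.20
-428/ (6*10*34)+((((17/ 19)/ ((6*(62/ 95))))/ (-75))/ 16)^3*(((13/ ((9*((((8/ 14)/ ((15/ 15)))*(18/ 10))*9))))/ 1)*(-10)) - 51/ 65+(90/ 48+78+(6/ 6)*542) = 5694825360436303537759/ 9172175032551997440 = 620.88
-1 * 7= -7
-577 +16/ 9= -5177/ 9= -575.22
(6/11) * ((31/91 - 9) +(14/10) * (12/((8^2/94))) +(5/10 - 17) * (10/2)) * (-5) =726009/4004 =181.32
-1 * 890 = -890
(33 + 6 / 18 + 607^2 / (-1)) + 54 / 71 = -78472375 / 213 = -368414.91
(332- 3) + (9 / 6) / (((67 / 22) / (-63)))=19964 / 67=297.97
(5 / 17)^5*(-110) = -343750 / 1419857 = -0.24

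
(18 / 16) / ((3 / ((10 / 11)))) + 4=191 / 44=4.34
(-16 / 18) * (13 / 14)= -52 / 63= -0.83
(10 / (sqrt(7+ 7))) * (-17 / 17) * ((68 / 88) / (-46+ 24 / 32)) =170 * sqrt(14) / 13937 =0.05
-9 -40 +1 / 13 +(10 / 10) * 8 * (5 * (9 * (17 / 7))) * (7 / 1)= 78924 / 13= 6071.08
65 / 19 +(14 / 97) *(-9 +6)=5507 / 1843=2.99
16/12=4/3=1.33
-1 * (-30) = 30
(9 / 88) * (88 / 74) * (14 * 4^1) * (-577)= -3929.84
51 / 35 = 1.46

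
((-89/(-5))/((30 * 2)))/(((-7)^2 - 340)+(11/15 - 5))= -89/88580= -0.00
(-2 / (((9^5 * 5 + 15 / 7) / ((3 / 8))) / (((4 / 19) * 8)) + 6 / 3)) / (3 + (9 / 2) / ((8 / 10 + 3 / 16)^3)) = -13805092 / 24759263685741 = -0.00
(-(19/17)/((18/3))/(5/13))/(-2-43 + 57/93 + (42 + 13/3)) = -7657/30770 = -0.25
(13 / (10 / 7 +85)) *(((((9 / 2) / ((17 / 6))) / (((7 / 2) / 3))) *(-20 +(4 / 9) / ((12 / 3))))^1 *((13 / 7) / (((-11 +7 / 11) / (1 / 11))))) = 90753 / 1367905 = 0.07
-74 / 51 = -1.45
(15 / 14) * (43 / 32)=645 / 448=1.44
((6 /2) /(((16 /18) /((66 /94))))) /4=891 /1504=0.59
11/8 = 1.38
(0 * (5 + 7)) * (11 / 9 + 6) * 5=0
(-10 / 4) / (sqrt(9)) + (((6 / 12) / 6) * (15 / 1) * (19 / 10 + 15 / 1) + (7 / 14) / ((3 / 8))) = 173 / 8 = 21.62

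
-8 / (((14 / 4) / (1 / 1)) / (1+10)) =-176 / 7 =-25.14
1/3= 0.33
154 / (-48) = -77 / 24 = -3.21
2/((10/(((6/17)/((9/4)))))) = 8/255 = 0.03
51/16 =3.19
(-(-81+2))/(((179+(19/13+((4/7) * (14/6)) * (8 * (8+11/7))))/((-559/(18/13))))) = -52242463/462828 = -112.88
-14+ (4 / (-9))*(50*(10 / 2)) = -1126 / 9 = -125.11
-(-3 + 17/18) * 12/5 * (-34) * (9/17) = -444/5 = -88.80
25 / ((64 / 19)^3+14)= 34295 / 71634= 0.48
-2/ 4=-1/ 2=-0.50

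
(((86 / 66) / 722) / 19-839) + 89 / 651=-27468462823 / 32744866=-838.86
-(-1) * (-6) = -6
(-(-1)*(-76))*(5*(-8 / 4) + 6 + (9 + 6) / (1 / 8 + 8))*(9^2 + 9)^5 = 12565627200000 / 13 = 966586707692.31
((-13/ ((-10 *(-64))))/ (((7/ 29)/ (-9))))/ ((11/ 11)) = 3393/ 4480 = 0.76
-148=-148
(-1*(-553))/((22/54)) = 14931/11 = 1357.36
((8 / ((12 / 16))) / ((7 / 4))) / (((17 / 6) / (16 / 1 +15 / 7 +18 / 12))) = 35200 / 833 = 42.26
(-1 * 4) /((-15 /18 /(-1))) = -24 /5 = -4.80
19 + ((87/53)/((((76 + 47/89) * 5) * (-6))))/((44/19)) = 3017768841/158832520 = 19.00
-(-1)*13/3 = 13/3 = 4.33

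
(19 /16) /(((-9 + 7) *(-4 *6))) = 19 /768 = 0.02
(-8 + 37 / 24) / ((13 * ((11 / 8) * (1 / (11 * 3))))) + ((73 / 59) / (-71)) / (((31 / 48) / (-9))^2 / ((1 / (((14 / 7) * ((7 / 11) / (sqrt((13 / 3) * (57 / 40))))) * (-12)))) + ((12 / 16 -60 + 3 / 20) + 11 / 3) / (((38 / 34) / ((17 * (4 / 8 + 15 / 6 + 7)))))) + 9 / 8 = -1435419849347769706821840295 / 132932941144838184699859016 -199520183016 * sqrt(2470) / 1278201357161905622114029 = -10.80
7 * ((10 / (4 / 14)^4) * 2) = 84035 / 4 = 21008.75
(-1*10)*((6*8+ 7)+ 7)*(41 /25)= -5084 /5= -1016.80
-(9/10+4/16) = -23/20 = -1.15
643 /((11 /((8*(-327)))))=-152917.09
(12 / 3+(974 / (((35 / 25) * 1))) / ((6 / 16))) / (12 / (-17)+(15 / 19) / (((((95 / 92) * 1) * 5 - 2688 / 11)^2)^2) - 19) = -43303986980135885200016143372 / 458974713899744897820459585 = -94.35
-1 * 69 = -69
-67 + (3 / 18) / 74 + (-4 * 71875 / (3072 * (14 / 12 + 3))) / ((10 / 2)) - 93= -2337073 / 14208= -164.49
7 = 7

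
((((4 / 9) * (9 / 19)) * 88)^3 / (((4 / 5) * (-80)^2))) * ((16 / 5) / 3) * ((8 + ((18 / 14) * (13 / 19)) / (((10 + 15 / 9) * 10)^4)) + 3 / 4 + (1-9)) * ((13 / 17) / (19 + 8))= 276270946699125664 / 9817871255595703125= 0.03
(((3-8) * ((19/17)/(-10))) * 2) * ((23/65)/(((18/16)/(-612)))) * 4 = -55936/65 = -860.55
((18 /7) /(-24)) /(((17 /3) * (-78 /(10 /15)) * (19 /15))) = 15 /117572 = 0.00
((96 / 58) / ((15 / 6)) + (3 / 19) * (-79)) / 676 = -32541 / 1862380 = -0.02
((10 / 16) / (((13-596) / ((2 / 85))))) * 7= -7 / 39644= -0.00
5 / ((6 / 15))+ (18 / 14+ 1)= 207 / 14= 14.79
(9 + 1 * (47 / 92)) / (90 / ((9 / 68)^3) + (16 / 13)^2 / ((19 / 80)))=9103185 / 37160899072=0.00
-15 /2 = -7.50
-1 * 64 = -64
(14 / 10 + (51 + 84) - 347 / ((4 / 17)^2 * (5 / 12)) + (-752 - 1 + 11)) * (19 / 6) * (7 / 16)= -41623813 / 1920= -21679.07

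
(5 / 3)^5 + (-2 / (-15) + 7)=19.99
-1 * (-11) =11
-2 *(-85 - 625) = 1420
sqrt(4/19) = 2 * sqrt(19)/19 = 0.46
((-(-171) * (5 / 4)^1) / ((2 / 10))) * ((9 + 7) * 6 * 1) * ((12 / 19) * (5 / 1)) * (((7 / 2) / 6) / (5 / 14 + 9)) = 2646000 / 131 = 20198.47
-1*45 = -45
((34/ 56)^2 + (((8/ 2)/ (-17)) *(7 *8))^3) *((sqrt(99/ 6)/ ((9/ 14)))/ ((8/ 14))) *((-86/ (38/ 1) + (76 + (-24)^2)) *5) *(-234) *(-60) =-106043936954333625 *sqrt(66)/ 746776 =-1153632436494.75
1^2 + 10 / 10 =2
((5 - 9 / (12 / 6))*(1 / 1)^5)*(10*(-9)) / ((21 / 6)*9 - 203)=0.26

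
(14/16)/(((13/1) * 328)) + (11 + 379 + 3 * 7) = 14020039/34112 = 411.00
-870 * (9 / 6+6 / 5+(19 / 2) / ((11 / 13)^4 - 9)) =-333359727 / 242408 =-1375.20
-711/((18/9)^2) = -711/4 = -177.75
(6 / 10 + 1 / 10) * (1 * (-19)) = -133 / 10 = -13.30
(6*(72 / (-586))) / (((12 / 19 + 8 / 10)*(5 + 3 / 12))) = -3420 / 34867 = -0.10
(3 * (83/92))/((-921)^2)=83/26012724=0.00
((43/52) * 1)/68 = 43/3536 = 0.01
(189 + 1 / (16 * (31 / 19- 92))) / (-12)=-5192189 / 329664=-15.75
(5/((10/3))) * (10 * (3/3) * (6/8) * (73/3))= 1095/4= 273.75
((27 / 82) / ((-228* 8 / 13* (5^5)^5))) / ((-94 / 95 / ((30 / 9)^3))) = 13 / 44105529785156250000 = 0.00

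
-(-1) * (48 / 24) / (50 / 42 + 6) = 42 / 151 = 0.28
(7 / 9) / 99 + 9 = 8026 / 891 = 9.01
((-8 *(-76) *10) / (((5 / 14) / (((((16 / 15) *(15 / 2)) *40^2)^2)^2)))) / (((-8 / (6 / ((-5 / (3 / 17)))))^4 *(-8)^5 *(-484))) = 142968913920000 / 10106041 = 14146876.50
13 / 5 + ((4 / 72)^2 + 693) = 1126877 / 1620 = 695.60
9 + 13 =22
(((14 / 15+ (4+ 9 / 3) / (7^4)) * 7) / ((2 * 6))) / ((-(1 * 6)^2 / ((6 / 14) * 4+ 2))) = -62621 / 1111320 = -0.06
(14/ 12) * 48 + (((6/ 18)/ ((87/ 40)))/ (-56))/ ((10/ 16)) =102304/ 1827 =56.00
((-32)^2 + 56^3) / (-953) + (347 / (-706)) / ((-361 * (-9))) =-185.35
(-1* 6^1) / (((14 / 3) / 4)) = -36 / 7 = -5.14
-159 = -159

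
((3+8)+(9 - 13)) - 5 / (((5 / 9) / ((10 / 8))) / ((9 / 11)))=-97 / 44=-2.20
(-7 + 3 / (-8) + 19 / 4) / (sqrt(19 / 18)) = -63* sqrt(38) / 152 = -2.55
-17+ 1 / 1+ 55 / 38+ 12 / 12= -515 / 38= -13.55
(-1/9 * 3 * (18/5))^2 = 36/25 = 1.44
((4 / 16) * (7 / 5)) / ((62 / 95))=133 / 248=0.54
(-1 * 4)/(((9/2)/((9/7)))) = -8/7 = -1.14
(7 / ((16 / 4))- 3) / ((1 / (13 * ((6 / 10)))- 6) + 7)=-195 / 176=-1.11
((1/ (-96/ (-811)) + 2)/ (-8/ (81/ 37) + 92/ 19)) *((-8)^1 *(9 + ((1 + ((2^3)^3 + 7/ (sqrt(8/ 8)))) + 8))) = -37788.22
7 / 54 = 0.13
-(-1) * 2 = 2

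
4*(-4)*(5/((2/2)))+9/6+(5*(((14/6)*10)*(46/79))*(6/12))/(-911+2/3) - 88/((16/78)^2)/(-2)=3338586975/3451984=967.15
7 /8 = 0.88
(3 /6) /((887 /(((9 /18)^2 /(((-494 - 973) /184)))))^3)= -48668 /2203236922576231989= -0.00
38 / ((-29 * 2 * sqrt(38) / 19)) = -19 * sqrt(38) / 58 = -2.02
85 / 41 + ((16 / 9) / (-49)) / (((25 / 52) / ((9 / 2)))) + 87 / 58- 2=123913 / 100450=1.23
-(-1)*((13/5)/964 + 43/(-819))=-196613/3947580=-0.05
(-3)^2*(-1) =-9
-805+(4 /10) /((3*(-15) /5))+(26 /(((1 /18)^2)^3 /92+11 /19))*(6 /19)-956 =-2705744662669469 /1548916681815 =-1746.86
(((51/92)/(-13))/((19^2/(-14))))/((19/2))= 357/2050841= 0.00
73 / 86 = 0.85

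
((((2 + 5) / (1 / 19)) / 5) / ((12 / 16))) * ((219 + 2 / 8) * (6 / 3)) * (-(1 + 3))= -933128 / 15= -62208.53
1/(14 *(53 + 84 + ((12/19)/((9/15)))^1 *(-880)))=-19/209958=-0.00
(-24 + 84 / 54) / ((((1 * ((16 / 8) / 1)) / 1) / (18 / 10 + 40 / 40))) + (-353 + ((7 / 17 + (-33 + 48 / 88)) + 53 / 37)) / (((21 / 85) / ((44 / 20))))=-40179226 / 11655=-3447.38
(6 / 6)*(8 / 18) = 4 / 9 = 0.44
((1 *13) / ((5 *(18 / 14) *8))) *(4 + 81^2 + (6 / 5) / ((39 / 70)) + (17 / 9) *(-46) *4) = 5093851 / 3240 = 1572.18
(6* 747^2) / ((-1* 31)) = -108001.74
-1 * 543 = -543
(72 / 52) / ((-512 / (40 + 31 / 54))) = -2191 / 19968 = -0.11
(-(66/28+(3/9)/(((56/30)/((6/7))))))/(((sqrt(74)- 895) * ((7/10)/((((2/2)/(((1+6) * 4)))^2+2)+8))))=4822215 * sqrt(74)/107692667656+4315882425/107692667656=0.04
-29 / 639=-0.05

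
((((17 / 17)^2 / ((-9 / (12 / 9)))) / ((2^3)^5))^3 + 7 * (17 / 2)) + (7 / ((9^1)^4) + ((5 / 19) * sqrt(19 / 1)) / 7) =5 * sqrt(19) / 133 + 643851744115163135 / 10820843684757504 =59.66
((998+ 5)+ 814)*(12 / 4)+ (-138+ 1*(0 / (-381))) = 5313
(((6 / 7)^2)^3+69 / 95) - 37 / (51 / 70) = -28307481299 / 570009405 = -49.66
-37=-37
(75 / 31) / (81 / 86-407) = -6450 / 1082551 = -0.01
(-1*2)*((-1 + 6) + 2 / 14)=-72 / 7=-10.29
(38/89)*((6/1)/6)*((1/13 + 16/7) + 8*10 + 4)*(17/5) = 5076914/40495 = 125.37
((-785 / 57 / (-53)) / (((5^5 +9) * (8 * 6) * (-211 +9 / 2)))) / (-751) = 785 / 70477574248368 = 0.00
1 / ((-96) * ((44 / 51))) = -17 / 1408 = -0.01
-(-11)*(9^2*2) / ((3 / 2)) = 1188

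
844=844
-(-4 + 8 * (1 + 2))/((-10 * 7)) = 2/7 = 0.29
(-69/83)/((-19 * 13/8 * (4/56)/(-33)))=-12.44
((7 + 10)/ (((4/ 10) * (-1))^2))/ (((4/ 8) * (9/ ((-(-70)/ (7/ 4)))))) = 8500/ 9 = 944.44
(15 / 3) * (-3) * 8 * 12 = -1440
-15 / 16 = -0.94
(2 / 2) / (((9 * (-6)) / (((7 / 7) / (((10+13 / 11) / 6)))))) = -11 / 1107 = -0.01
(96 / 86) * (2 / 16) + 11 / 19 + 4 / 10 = 4569 / 4085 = 1.12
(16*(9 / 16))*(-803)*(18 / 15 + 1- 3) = 28908 / 5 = 5781.60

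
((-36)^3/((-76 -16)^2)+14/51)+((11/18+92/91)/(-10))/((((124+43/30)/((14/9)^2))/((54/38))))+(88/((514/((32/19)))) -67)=-71.95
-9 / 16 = -0.56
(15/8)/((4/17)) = 255/32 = 7.97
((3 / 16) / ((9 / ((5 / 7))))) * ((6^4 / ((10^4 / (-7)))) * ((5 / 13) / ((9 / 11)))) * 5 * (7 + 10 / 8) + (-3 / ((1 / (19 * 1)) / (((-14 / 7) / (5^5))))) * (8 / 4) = -490929 / 2600000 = -0.19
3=3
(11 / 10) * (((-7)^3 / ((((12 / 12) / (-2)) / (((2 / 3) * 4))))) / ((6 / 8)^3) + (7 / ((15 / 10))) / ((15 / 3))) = 9660959 / 2025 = 4770.84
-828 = -828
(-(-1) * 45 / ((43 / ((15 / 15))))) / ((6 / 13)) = 195 / 86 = 2.27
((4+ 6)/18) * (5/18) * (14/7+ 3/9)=0.36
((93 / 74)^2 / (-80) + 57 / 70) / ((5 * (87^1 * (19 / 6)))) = 0.00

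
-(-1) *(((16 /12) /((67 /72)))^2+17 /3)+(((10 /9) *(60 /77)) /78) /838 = 130809880427 /16944947019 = 7.72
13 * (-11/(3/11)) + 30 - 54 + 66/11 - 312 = -2563/3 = -854.33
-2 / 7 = -0.29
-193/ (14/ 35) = -965/ 2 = -482.50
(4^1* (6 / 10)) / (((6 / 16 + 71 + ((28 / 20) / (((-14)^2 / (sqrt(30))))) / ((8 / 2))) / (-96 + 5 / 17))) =-8740191936 / 2715921479 + 1093344* sqrt(30) / 13579607395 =-3.22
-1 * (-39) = 39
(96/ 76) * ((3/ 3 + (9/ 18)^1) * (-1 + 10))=324/ 19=17.05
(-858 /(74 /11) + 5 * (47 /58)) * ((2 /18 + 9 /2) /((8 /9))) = -21995581 /34336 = -640.60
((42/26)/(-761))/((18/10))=-35/29679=-0.00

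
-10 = -10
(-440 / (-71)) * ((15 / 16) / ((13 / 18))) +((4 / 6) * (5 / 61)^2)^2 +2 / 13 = 942945617123 / 115017401187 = 8.20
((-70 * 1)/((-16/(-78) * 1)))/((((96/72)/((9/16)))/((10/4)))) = -184275/512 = -359.91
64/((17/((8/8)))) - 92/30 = 178/255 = 0.70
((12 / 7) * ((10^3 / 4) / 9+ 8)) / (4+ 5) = 184 / 27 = 6.81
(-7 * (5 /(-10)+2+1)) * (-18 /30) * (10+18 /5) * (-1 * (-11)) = 7854 /5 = 1570.80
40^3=64000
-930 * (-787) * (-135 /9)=-10978650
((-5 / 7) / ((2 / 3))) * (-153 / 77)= 2295 / 1078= 2.13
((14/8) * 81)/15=189/20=9.45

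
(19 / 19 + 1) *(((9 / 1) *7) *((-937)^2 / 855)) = 12291566 / 95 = 129384.91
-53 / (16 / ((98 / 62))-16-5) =2597 / 533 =4.87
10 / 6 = 5 / 3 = 1.67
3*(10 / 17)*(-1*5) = -150 / 17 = -8.82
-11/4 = -2.75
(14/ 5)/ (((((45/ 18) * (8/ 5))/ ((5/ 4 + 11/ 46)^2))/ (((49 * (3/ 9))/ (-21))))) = -919681/ 761760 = -1.21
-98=-98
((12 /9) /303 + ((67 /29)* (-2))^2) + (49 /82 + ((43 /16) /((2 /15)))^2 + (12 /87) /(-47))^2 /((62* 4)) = 508521089229713366563157 /738201464482717237248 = 688.86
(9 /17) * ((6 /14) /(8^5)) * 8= 27 /487424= 0.00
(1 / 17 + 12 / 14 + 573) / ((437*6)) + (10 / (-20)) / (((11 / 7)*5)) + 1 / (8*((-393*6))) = 8373438083 / 53954152560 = 0.16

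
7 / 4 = 1.75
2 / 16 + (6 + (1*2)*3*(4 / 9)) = 211 / 24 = 8.79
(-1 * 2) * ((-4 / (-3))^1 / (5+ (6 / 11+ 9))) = -11 / 60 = -0.18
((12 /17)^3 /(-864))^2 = 4 /24137569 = 0.00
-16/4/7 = -4/7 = -0.57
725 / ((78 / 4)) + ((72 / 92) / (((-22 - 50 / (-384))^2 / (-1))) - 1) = 36.18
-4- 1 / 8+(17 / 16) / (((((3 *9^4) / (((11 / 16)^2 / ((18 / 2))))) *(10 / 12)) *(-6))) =-4.13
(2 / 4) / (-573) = -1 / 1146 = -0.00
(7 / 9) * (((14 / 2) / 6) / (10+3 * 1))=49 / 702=0.07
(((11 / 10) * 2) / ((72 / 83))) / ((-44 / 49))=-4067 / 1440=-2.82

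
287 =287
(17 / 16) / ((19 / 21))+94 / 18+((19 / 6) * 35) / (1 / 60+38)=9.31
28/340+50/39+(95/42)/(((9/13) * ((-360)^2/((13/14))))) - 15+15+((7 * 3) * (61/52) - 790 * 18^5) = -3480914558372886277/2331866880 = -1492758694.00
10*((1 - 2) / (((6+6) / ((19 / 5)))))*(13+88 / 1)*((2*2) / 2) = -1919 / 3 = -639.67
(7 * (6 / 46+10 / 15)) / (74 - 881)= -385 / 55683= -0.01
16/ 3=5.33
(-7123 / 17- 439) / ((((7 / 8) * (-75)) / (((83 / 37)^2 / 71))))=15762032 / 17009825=0.93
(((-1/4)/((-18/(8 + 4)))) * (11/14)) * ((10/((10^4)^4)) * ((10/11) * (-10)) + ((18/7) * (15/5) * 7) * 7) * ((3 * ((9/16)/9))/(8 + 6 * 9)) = 41579999999999999/277760000000000000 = 0.15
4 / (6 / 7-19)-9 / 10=-1423 / 1270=-1.12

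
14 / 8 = 7 / 4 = 1.75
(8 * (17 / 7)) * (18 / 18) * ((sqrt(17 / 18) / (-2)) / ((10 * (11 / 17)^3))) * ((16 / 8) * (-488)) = 81516496 * sqrt(34) / 139755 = 3401.09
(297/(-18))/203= -33/406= -0.08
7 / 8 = 0.88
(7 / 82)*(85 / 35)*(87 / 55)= 1479 / 4510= 0.33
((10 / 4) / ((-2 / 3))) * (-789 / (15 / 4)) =789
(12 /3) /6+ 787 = 2363 /3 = 787.67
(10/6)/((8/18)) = 15/4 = 3.75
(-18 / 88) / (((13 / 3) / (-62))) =837 / 286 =2.93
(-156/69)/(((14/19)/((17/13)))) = -646/161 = -4.01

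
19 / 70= 0.27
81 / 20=4.05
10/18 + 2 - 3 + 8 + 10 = 158/9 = 17.56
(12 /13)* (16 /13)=192 /169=1.14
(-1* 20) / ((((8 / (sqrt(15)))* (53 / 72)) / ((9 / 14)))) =-8.46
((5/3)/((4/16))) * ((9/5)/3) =4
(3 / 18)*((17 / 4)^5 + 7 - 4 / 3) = 4276979 / 18432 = 232.04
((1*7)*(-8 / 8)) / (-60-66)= 1 / 18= 0.06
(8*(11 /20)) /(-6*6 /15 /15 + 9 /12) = 440 /59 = 7.46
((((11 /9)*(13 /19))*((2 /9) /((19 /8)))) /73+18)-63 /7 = 19213625 /2134593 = 9.00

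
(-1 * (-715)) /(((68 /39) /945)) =26351325 /68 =387519.49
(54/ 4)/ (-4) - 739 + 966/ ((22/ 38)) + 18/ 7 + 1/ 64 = 4576917/ 4928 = 928.76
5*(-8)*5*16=-3200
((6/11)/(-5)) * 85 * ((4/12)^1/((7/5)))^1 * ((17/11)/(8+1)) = -2890/7623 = -0.38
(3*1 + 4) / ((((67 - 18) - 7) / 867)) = 289 / 2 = 144.50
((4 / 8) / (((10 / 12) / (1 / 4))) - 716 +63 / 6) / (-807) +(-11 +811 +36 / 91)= 1176856777 / 1468740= 801.27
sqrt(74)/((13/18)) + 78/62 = 39/31 + 18 * sqrt(74)/13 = 13.17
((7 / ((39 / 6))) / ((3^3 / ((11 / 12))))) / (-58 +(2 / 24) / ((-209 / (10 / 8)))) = -18392 / 29176173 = -0.00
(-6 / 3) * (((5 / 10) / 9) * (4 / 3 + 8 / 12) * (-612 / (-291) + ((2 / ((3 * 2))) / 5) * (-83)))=9982 / 13095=0.76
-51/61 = -0.84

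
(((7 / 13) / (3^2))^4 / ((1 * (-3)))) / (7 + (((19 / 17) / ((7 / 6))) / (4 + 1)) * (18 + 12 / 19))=-1428595 / 3535462999107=-0.00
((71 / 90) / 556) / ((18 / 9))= 71 / 100080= 0.00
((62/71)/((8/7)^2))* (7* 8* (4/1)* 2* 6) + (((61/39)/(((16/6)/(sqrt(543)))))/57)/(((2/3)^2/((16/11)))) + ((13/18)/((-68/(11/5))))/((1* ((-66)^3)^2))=183* sqrt(543)/5434 + 5867585276927108197/3264981305541120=1797.91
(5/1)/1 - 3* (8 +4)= -31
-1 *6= -6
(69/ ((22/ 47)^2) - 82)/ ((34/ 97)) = 10935101/ 16456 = 664.51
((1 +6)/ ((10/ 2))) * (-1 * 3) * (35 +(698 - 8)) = -3045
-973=-973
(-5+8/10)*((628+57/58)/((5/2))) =-766101/725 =-1056.69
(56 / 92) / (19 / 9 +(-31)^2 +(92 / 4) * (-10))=63 / 75877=0.00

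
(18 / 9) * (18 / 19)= 36 / 19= 1.89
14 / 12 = 7 / 6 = 1.17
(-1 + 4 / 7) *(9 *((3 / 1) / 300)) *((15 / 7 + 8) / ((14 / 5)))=-1917 / 13720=-0.14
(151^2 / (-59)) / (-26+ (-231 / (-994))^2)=459759364 / 30867325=14.89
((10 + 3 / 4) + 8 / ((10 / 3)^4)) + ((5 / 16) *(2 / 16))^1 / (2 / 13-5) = 54465967 / 5040000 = 10.81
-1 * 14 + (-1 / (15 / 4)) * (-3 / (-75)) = -14.01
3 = 3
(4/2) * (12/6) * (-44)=-176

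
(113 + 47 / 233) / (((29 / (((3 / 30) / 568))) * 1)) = 3297 / 4797470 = 0.00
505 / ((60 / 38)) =319.83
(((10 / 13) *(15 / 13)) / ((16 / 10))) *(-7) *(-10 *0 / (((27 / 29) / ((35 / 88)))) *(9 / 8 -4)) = 0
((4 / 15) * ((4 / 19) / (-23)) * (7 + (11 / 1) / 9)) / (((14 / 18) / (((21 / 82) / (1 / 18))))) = -10656 / 89585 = -0.12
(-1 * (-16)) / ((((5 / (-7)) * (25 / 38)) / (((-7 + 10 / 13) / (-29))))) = -344736 / 47125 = -7.32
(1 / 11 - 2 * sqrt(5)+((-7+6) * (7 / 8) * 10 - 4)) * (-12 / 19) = 24 * sqrt(5) / 19+1671 / 209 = 10.82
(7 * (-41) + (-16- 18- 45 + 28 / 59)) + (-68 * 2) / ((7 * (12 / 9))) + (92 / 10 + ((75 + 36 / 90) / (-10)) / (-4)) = -30480379 / 82600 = -369.01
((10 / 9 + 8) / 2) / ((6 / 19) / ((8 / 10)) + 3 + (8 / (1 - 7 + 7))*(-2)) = -0.36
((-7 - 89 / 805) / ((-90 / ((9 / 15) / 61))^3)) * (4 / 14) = 53 / 19984967734375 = 0.00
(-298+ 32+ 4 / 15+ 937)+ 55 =10894 / 15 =726.27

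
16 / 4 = 4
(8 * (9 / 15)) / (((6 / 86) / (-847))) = -58273.60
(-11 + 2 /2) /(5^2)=-2 /5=-0.40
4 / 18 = 2 / 9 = 0.22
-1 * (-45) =45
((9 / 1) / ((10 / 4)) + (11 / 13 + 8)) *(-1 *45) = -560.08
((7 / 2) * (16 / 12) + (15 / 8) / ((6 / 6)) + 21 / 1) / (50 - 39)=661 / 264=2.50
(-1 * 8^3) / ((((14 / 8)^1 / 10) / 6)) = -122880 / 7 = -17554.29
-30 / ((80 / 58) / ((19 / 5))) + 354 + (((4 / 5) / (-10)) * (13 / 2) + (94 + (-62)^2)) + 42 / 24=210529 / 50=4210.58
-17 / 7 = -2.43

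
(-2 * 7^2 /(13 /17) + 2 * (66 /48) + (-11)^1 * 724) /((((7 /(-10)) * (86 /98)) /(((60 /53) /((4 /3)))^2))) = 29813497875 /3140462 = 9493.35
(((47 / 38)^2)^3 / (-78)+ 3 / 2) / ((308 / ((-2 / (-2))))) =341500341599 / 72334735689216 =0.00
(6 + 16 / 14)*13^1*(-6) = -3900 / 7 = -557.14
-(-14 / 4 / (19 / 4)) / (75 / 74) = 1036 / 1425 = 0.73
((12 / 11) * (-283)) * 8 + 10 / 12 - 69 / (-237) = -12871769 / 5214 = -2468.69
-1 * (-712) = 712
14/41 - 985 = -40371/41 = -984.66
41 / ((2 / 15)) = 615 / 2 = 307.50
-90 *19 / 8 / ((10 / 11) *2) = -117.56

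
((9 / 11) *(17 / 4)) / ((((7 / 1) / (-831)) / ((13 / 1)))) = -1652859 / 308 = -5366.43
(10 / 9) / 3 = 10 / 27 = 0.37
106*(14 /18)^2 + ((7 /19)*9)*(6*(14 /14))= 129304 /1539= 84.02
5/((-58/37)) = -185/58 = -3.19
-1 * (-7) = 7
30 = 30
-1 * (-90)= 90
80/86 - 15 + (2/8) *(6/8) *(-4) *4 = -734/43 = -17.07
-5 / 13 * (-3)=15 / 13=1.15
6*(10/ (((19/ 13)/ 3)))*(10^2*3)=702000/ 19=36947.37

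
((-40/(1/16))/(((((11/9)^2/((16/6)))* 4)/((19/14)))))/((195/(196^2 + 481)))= -851377536/11011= -77320.64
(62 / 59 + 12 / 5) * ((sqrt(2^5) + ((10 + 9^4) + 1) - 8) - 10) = 4072 * sqrt(2) / 295 + 6671972 / 295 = 22636.38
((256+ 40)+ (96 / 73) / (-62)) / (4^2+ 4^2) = 83725 / 9052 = 9.25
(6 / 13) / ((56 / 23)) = 69 / 364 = 0.19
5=5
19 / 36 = 0.53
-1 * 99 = -99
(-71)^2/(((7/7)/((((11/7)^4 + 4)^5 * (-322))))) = -1942609335077288355167543750/11398895185373143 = -170420843729.66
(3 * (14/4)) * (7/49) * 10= 15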